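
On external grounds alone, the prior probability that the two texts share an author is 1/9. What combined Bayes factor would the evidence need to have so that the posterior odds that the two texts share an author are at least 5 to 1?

40

Prior odds = (1/9)/(8/9) = 0.125.
Target odds = 5.
Required Bayes factor = 5 ÷ 0.125 = 40.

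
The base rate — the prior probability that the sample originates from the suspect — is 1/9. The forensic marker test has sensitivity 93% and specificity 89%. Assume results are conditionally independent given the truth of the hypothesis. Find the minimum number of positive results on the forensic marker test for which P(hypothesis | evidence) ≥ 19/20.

Prior odds: (1/9) ÷ (8/9) = 0.125.
False-positive rate = 1 − 0.89 = 0.11; likelihood ratio of a positive = 0.93/0.11 = 93/11.
Target odds: 0.95 ÷ 0.05 = 19.
Require (93/11)ⁿ ≥ 19 ÷ 0.125 = 152.
(93/11)² = 8649/121 falls short of 152 but (93/11)³ = 804357/1331 reaches it, so n = 3.

3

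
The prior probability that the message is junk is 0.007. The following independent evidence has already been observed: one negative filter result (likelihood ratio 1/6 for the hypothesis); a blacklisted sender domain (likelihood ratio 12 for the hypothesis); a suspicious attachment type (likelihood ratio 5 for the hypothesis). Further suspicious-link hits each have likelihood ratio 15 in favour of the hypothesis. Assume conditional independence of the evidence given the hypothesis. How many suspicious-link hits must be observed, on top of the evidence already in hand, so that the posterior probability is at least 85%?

2

Prior odds = 0.007/0.993 = 7/993.
Combined Bayes factor of the evidence already in hand = (1/6) × 12 × 5 = 10.
Odds after that evidence = (7/993) × 10 = 70/993.
Target odds = 0.85/0.15 = 17/3.
Need 15ⁿ ≥ 17/3 ÷ (70/993) = 5627/70.
15¹ = 15 falls short of 5627/70 but 15² = 225 reaches it, so n = 2.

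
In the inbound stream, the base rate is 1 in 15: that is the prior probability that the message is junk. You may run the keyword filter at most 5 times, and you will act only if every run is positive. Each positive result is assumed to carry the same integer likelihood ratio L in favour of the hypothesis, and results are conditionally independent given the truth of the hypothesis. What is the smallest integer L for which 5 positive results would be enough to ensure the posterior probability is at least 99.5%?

5

Prior odds = (1/15)/(14/15) = 1/14.
Target odds = 0.995/0.005 = 199.
Need L⁵ ≥ 199 ÷ (1/14) = 2786.
4⁵ = 1024 < 2786 ≤ 3125 = 5⁵, so L = 5.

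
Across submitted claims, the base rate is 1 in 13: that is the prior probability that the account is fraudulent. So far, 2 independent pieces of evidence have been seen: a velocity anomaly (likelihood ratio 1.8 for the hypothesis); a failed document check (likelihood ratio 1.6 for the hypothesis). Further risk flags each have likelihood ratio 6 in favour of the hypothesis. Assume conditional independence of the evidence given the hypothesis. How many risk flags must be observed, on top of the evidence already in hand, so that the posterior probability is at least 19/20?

Prior odds = (1/13)/(12/13) = 1/12.
Combined Bayes factor of the evidence already in hand = 1.8 × 1.6 = 2.88.
Odds after that evidence = (1/12) × 2.88 = 0.24.
Target odds = 0.95/0.05 = 19.
Need 6ⁿ ≥ 19 ÷ 0.24 = 475/6.
6² = 36 falls short of 475/6 but 6³ = 216 reaches it, so n = 3.

3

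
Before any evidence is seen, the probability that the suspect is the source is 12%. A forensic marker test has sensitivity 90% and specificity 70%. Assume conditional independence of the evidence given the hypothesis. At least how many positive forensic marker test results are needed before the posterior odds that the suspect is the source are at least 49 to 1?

Prior odds = 0.12/0.88 = 3/22.
False-positive rate = 1 − 0.7 = 0.3; likelihood ratio of a positive = 0.9/0.3 = 3.
Target odds = 49.
Require 3ⁿ ≥ 49 ÷ (3/22) = 1078/3.
3⁵ = 243 falls short of 1078/3 but 3⁶ = 729 reaches it, so n = 6.

6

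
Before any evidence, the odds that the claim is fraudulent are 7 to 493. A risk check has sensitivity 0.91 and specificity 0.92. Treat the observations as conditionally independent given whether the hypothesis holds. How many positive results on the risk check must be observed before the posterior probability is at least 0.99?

Prior odds = 7/493.
False-positive rate = 1 − 0.92 = 0.08; likelihood ratio of a positive = 0.91/0.08 = 11.375.
Target posterior odds = 0.99/0.01 = 99.
Need (7/493) × 11.375ⁿ ≥ 99, i.e. 11.375ⁿ ≥ 48807/7.
11.375³ = 753571/512 falls short of 48807/7 but 11.375⁴ = 68574961/4096 reaches it, so n = 4.

4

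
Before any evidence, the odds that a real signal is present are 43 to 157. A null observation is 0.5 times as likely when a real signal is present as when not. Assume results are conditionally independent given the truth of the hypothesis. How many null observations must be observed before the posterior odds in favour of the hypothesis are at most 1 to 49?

4

Prior odds = 43/157.
Likelihood ratio per null observation = 0.5.
Target odds = 1/49.
Need (43/157) × 0.5ⁿ ≤ 1/49, i.e. 0.5ⁿ ≤ 157/2107.
0.5³ = 0.125 is still above 157/2107 but 0.5⁴ = 0.0625 is at or below it, so n = 4.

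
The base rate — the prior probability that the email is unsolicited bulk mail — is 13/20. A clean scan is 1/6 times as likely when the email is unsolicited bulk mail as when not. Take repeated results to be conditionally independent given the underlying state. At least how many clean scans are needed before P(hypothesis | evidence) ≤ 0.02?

Prior odds = 0.65/0.35 = 13/7.
Likelihood ratio per clean scan = 1/6.
Target posterior odds = 0.02/0.98 = 1/49.
Need (13/7) × (1/6)ⁿ ≤ 1/49, i.e. (1/6)ⁿ ≤ 1/91.
(1/6)² = 1/36 is still above 1/91 but (1/6)³ = 1/216 is at or below it, so n = 3.

3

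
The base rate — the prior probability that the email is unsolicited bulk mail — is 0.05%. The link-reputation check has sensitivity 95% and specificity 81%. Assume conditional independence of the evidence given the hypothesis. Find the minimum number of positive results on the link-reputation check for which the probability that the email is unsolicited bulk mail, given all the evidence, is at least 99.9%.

10

Prior odds = 0.0005/0.9995 = 1/1999.
False-positive rate = 1 − 0.81 = 0.19; likelihood ratio of a positive = 0.95/0.19 = 5.
Target odds: 0.999 ÷ 0.001 = 999.
Require 5ⁿ ≥ 999 ÷ (1/1999) = 1997001.
5⁹ = 1953125 falls short of 1997001 but 5¹⁰ = 9765625 reaches it, so n = 10.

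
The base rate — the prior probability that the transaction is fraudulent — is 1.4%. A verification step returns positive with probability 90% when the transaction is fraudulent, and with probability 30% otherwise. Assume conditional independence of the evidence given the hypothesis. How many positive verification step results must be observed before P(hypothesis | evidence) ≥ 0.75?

5

Prior odds = 0.014/0.986 = 7/493.
Likelihood ratio of a positive result = 0.9/0.3 = 3.
Target odds: 0.75 ÷ 0.25 = 3.
Require 3ⁿ ≥ 3 ÷ (7/493) = 1479/7.
3⁴ = 81 falls short of 1479/7 but 3⁵ = 243 reaches it, so n = 5.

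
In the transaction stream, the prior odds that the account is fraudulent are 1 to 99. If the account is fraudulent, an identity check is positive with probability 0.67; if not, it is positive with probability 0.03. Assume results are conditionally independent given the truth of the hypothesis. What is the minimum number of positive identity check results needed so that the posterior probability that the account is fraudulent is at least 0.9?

3

Prior odds = 1/99.
Likelihood ratio of a positive = 0.67/0.03 = 67/3.
Target posterior odds = 0.9/0.1 = 9.
Need (1/99) × (67/3)ⁿ ≥ 9, i.e. (67/3)ⁿ ≥ 891.
(67/3)² = 4489/9 falls short of 891 but (67/3)³ = 300763/27 reaches it, so n = 3.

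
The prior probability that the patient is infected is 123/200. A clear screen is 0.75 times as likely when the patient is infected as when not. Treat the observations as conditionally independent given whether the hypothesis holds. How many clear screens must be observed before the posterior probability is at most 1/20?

Prior odds: 0.615 ÷ 0.385 = 123/77.
Likelihood ratio per clear screen = 0.75.
Target odds: 0.05 ÷ 0.95 = 1/19.
Require 0.75ⁿ ≤ 1/19 ÷ (123/77) = 77/2337.
0.75¹¹ = 177147/4194304 is still above 77/2337 but 0.75¹² = 531441/16777216 is at or below it, so n = 12.

12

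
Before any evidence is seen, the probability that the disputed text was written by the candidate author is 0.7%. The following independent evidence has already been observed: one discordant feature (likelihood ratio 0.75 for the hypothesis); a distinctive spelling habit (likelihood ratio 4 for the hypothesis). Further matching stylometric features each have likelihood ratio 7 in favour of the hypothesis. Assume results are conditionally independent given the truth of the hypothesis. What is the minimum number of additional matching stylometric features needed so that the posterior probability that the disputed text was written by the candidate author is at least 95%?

4

Prior odds = 0.007/0.993 = 7/993.
Combined Bayes factor of the evidence already in hand = 0.75 × 4 = 3.
Odds after that evidence = (7/993) × 3 = 7/331.
Target odds = 0.95/0.05 = 19.
Need 7ⁿ ≥ 19 ÷ (7/331) = 6289/7.
7³ = 343 falls short of 6289/7 but 7⁴ = 2401 reaches it, so n = 4.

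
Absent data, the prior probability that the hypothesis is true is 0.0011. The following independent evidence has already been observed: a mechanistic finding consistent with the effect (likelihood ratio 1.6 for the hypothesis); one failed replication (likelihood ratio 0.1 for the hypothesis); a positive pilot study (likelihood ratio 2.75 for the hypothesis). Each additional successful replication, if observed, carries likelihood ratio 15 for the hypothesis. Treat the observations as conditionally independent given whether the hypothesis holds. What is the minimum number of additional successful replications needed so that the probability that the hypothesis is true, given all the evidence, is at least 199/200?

Prior odds = 0.0011/0.9989 = 11/9989.
Combined Bayes factor of the evidence already in hand = 1.6 × 0.1 × 2.75 = 0.44.
Odds after that evidence = (11/9989) × 0.44 = 121/249725.
Target odds = 0.995/0.005 = 199.
Need 15ⁿ ≥ 199 ÷ (121/249725) = 49695275/121.
15⁴ = 50625 falls short of 49695275/121 but 15⁵ = 759375 reaches it, so n = 5.

5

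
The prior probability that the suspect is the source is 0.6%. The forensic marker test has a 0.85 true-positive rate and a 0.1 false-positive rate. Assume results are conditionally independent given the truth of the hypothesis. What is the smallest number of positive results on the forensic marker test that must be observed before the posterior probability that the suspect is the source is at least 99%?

Prior odds: 0.006 ÷ 0.994 = 3/497.
Likelihood ratio of a positive result = 0.85/0.1 = 8.5.
Target odds: 0.99 ÷ 0.01 = 99.
Require 8.5ⁿ ≥ 99 ÷ (3/497) = 16401.
8.5⁴ = 5220.0625 falls short of 16401 but 8.5⁵ = 44370.53125 reaches it, so n = 5.

5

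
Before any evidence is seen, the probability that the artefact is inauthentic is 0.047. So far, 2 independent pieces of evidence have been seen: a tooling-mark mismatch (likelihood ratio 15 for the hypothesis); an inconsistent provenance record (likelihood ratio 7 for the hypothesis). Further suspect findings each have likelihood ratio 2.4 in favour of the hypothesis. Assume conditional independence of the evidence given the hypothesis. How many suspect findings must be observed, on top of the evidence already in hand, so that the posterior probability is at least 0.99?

4

Prior odds = 0.047/0.953 = 47/953.
Combined Bayes factor of the evidence already in hand = 15 × 7 = 105.
Odds after that evidence = (47/953) × 105 = 4935/953.
Target odds = 0.99/0.01 = 99.
Need 2.4ⁿ ≥ 99 ÷ (4935/953) = 31449/1645.
2.4³ = 13.824 falls short of 31449/1645 but 2.4⁴ = 33.1776 reaches it, so n = 4.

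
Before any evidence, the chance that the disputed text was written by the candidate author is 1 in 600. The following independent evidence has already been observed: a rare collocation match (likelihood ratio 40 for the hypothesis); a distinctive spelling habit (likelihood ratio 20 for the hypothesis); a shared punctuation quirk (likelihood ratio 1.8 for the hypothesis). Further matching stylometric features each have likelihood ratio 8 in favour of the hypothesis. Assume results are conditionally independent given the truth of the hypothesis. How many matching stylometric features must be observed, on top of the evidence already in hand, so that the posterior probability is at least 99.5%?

Prior odds = (1/600)/(599/600) = 1/599.
Combined Bayes factor of the evidence already in hand = 40 × 20 × 1.8 = 1440.
Odds after that evidence = (1/599) × 1440 = 1440/599.
Target odds = 0.995/0.005 = 199.
Need 8ⁿ ≥ 199 ÷ (1440/599) = 119201/1440.
8² = 64 falls short of 119201/1440 but 8³ = 512 reaches it, so n = 3.

3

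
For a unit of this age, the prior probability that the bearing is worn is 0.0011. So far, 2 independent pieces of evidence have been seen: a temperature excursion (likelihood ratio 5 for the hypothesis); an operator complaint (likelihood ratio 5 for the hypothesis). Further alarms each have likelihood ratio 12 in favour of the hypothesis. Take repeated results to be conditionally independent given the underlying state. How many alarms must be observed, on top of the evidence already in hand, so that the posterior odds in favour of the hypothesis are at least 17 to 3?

3

Prior odds = 0.0011/0.9989 = 11/9989.
Combined Bayes factor of the evidence already in hand = 5 × 5 = 25.
Odds after that evidence = (11/9989) × 25 = 275/9989.
Target odds = 17/3.
Need 12ⁿ ≥ 17/3 ÷ (275/9989) = 169813/825.
12² = 144 falls short of 169813/825 but 12³ = 1728 reaches it, so n = 3.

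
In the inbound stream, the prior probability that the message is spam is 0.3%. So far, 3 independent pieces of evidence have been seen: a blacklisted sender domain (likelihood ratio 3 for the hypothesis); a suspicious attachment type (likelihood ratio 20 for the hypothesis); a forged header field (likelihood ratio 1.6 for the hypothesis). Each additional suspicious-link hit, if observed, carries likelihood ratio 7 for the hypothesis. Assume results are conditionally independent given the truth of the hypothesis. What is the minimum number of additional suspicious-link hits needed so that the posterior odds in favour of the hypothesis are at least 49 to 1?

Prior odds = 0.003/0.997 = 3/997.
Combined Bayes factor of the evidence already in hand = 3 × 20 × 1.6 = 96.
Odds after that evidence = (3/997) × 96 = 288/997.
Target odds = 49.
Need 7ⁿ ≥ 49 ÷ (288/997) = 48853/288.
7² = 49 falls short of 48853/288 but 7³ = 343 reaches it, so n = 3.

3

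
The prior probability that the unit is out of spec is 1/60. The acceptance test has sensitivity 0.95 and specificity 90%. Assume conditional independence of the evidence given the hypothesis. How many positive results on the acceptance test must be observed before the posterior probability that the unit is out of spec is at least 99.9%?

5

Prior odds = (1/60)/(59/60) = 1/59.
False-positive rate = 1 − 0.9 = 0.1; likelihood ratio of a positive = 0.95/0.1 = 9.5.
Target posterior odds = 0.999/0.001 = 999.
Need (1/59) × 9.5ⁿ ≥ 999, i.e. 9.5ⁿ ≥ 58941.
9.5⁴ = 8145.0625 falls short of 58941 but 9.5⁵ = 77378.09375 reaches it, so n = 5.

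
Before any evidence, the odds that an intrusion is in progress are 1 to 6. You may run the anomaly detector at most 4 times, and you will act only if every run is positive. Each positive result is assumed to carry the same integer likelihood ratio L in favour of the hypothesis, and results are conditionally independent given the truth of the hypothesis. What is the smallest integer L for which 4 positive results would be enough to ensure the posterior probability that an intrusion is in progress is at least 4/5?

Prior odds = 1/6.
Target odds = 0.8/0.2 = 4.
Need L⁴ ≥ 4 ÷ (1/6) = 24.
2⁴ = 16 < 24 ≤ 81 = 3⁴, so L = 3.

3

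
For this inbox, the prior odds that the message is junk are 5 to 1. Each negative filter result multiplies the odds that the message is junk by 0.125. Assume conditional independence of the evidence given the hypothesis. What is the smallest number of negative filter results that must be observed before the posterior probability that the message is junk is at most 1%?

Prior odds = 5.
Likelihood ratio per negative filter result = 0.125.
Target posterior odds = 0.01/0.99 = 1/99.
Require 0.125ⁿ ≤ 1/99 ÷ 5 = 1/495.
0.125² = 0.015625 is still above 1/495 but 0.125³ = 0.001953125 is at or below it, so n = 3.

3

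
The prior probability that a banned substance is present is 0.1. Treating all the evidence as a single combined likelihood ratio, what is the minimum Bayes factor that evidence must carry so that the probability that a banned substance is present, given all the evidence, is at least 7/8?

Prior odds = 0.1/0.9 = 1/9.
Target odds = 0.875/0.125 = 7.
Required Bayes factor = 7 ÷ (1/9) = 63.

63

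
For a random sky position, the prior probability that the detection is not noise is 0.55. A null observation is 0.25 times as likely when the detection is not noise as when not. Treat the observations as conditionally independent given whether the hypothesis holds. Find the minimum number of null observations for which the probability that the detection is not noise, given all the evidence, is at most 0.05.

Prior odds: 0.55 ÷ 0.45 = 11/9.
Likelihood ratio per null observation = 0.25.
Target odds: 0.05 ÷ 0.95 = 1/19.
Require 0.25ⁿ ≤ 1/19 ÷ (11/9) = 9/209.
0.25² = 0.0625 is still above 9/209 but 0.25³ = 0.015625 is at or below it, so n = 3.

3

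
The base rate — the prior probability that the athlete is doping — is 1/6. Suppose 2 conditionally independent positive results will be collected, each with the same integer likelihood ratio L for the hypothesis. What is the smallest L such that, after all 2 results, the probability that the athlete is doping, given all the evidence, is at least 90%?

7

Prior odds = (1/6)/(5/6) = 0.2.
Target odds = 0.9/0.1 = 9.
Need L² ≥ 9 ÷ 0.2 = 45.
6² = 36 < 45 ≤ 49 = 7², so L = 7.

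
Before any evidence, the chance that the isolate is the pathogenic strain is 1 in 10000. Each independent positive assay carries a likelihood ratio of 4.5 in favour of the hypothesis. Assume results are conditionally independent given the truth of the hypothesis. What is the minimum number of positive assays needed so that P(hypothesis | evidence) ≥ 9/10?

Prior odds = 0.0001/0.9999 = 1/9999.
Likelihood ratio per positive assay = 4.5.
Target posterior odds = 0.9/0.1 = 9.
Need (1/9999) × 4.5ⁿ ≥ 9, i.e. 4.5ⁿ ≥ 89991.
4.5⁷ = 4782969/128 falls short of 89991 but 4.5⁸ = 43046721/256 reaches it, so n = 8.

8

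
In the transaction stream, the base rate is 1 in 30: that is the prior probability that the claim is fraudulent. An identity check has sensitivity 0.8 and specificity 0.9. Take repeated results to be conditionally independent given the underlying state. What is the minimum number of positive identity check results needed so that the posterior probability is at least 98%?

Prior odds = (1/30)/(29/30) = 1/29.
False-positive rate = 1 − 0.9 = 0.1; likelihood ratio of a positive = 0.8/0.1 = 8.
Target odds: 0.98 ÷ 0.02 = 49.
Need (1/29) × 8ⁿ ≥ 49, i.e. 8ⁿ ≥ 1421.
8³ = 512 falls short of 1421 but 8⁴ = 4096 reaches it, so n = 4.

4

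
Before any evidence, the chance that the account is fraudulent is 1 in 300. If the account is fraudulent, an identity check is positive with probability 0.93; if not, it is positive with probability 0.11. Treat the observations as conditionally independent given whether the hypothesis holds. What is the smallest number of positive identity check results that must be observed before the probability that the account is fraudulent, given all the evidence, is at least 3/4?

4

Prior odds = (1/300)/(299/300) = 1/299.
Likelihood ratio of a positive = 0.93/0.11 = 93/11.
Target posterior odds = 0.75/0.25 = 3.
Need (1/299) × (93/11)ⁿ ≥ 3, i.e. (93/11)ⁿ ≥ 897.
(93/11)³ = 804357/1331 falls short of 897 but (93/11)⁴ = 74805201/14641 reaches it, so n = 4.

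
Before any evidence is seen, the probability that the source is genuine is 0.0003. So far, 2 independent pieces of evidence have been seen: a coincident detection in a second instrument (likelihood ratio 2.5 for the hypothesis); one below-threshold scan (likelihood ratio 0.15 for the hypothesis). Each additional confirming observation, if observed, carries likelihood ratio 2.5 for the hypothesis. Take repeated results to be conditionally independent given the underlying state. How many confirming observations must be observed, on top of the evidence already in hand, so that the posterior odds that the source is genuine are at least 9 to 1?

13

Prior odds = 0.0003/0.9997 = 3/9997.
Combined Bayes factor of the evidence already in hand = 2.5 × 0.15 = 0.375.
Odds after that evidence = (3/9997) × 0.375 = 9/79976.
Target odds = 9.
Need 2.5ⁿ ≥ 9 ÷ (9/79976) = 79976.
2.5¹² = 244140625/4096 falls short of 79976 but 2.5¹³ ≈149012 reaches it, so n = 13.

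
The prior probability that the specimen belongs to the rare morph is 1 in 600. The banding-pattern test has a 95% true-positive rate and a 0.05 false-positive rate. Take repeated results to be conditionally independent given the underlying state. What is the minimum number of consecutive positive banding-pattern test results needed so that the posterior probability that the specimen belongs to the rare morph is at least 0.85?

3

Prior odds: (1/600) ÷ (599/600) = 1/599.
Likelihood ratio of a positive result = 0.95/0.05 = 19.
Target odds: 0.85 ÷ 0.15 = 17/3.
Require 19ⁿ ≥ 17/3 ÷ (1/599) = 10183/3.
19² = 361 falls short of 10183/3 but 19³ = 6859 reaches it, so n = 3.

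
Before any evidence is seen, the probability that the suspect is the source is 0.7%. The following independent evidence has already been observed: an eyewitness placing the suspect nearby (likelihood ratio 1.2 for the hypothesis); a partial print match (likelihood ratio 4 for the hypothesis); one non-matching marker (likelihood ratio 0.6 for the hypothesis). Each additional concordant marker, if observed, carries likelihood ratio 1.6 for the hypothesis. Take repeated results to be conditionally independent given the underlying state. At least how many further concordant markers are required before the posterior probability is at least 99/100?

19

Prior odds = 0.007/0.993 = 7/993.
Combined Bayes factor of the evidence already in hand = 1.2 × 4 × 0.6 = 2.88.
Odds after that evidence = (7/993) × 2.88 = 168/8275.
Target odds = 0.99/0.01 = 99.
Need 1.6ⁿ ≥ 99 ÷ (168/8275) = 273075/56.
1.6¹⁸ ≈4722.37 falls short of 273075/56 but 1.6¹⁹ ≈7555.79 reaches it, so n = 19.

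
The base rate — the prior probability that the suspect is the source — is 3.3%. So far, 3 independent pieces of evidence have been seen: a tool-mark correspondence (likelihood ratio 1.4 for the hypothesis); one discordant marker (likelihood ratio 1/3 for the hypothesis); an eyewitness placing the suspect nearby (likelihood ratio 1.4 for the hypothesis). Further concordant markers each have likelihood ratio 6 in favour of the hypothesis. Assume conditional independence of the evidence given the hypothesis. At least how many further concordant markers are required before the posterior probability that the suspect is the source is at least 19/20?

4

Prior odds = 0.033/0.967 = 33/967.
Combined Bayes factor of the evidence already in hand = 1.4 × (1/3) × 1.4 = 49/75.
Odds after that evidence = (33/967) × 49/75 = 539/24175.
Target odds = 0.95/0.05 = 19.
Need 6ⁿ ≥ 19 ÷ (539/24175) = 459325/539.
6³ = 216 falls short of 459325/539 but 6⁴ = 1296 reaches it, so n = 4.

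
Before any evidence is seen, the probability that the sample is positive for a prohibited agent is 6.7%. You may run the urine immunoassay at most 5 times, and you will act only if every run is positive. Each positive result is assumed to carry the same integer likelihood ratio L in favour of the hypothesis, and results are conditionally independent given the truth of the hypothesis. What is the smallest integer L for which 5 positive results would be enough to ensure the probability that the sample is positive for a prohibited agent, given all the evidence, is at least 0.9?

Prior odds = 0.067/0.933 = 67/933.
Target odds = 0.9/0.1 = 9.
Need L⁵ ≥ 9 ÷ (67/933) = 8397/67.
2⁵ = 32 < 8397/67 ≤ 243 = 3⁵, so L = 3.

3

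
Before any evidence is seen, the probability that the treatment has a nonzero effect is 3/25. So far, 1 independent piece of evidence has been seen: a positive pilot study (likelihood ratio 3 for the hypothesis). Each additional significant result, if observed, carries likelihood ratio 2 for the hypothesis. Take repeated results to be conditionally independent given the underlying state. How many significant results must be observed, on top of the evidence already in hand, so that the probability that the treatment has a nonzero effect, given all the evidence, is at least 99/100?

Prior odds = 0.12/0.88 = 3/22.
Bayes factor of the evidence already in hand = 3.
Odds after that evidence = (3/22) × 3 = 9/22.
Target odds = 0.99/0.01 = 99.
Need 2ⁿ ≥ 99 ÷ (9/22) = 242.
2⁷ = 128 falls short of 242 but 2⁸ = 256 reaches it, so n = 8.

8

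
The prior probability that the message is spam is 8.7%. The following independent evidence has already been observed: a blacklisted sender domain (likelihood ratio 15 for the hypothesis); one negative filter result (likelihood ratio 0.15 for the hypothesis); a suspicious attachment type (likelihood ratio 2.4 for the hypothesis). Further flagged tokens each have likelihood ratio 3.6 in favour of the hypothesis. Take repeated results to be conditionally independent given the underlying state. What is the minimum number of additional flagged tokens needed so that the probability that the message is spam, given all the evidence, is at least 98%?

Prior odds = 0.087/0.913 = 87/913.
Combined Bayes factor of the evidence already in hand = 15 × 0.15 × 2.4 = 5.4.
Odds after that evidence = (87/913) × 5.4 = 2349/4565.
Target odds = 0.98/0.02 = 49.
Need 3.6ⁿ ≥ 49 ÷ (2349/4565) = 223685/2349.
3.6³ = 46.656 falls short of 223685/2349 but 3.6⁴ = 167.9616 reaches it, so n = 4.

4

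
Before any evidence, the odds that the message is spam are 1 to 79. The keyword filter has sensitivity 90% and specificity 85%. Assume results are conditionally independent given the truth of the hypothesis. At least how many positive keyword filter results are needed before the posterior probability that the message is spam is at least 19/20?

5

Prior odds = 1/79.
False-positive rate = 1 − 0.85 = 0.15; likelihood ratio of a positive = 0.9/0.15 = 6.
Target posterior odds = 0.95/0.05 = 19.
Need (1/79) × 6ⁿ ≥ 19, i.e. 6ⁿ ≥ 1501.
6⁴ = 1296 falls short of 1501 but 6⁵ = 7776 reaches it, so n = 5.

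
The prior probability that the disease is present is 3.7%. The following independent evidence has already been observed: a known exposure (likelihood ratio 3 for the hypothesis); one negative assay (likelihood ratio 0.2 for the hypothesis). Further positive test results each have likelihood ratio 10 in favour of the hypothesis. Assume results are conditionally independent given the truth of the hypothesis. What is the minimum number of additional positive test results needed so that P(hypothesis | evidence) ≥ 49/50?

4

Prior odds = 0.037/0.963 = 37/963.
Combined Bayes factor of the evidence already in hand = 3 × 0.2 = 0.6.
Odds after that evidence = (37/963) × 0.6 = 37/1605.
Target odds = 0.98/0.02 = 49.
Need 10ⁿ ≥ 49 ÷ (37/1605) = 78645/37.
10³ = 1000 falls short of 78645/37 but 10⁴ = 10000 reaches it, so n = 4.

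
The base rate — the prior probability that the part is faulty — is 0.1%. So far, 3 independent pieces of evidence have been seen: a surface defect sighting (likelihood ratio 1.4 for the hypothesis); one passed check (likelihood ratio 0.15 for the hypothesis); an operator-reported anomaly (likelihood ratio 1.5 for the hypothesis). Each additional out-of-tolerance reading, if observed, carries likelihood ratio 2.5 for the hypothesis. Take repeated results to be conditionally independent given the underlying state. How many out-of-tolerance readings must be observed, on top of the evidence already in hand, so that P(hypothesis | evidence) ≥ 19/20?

13

Prior odds = 0.001/0.999 = 1/999.
Combined Bayes factor of the evidence already in hand = 1.4 × 0.15 × 1.5 = 0.315.
Odds after that evidence = (1/999) × 0.315 = 7/22200.
Target odds = 0.95/0.05 = 19.
Need 2.5ⁿ ≥ 19 ÷ (7/22200) = 421800/7.
2.5¹² = 244140625/4096 falls short of 421800/7 but 2.5¹³ ≈149012 reaches it, so n = 13.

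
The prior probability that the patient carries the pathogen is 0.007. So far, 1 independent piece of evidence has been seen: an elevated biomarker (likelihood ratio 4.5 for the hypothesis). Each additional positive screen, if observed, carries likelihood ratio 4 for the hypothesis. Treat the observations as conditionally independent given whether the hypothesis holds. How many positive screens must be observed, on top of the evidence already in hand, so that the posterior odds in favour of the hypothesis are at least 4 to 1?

Prior odds = 0.007/0.993 = 7/993.
Bayes factor of the evidence already in hand = 4.5.
Odds after that evidence = (7/993) × 4.5 = 21/662.
Target odds = 4.
Need 4ⁿ ≥ 4 ÷ (21/662) = 2648/21.
4³ = 64 falls short of 2648/21 but 4⁴ = 256 reaches it, so n = 4.

4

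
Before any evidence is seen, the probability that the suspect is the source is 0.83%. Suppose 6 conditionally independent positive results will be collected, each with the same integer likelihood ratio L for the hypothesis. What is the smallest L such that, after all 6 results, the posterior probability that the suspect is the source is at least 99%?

Prior odds = 0.0083/0.9917 = 83/9917.
Target odds = 0.99/0.01 = 99.
Need L⁶ ≥ 99 ÷ (83/9917) = 981783/83.
4⁶ = 4096 < 981783/83 ≤ 15625 = 5⁶, so L = 5.

5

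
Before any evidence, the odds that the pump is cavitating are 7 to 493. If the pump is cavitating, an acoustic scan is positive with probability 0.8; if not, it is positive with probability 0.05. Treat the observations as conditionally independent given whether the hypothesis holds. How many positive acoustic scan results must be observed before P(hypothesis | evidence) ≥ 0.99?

Prior odds = 7/493.
Likelihood ratio of a positive = 0.8/0.05 = 16.
Target odds: 0.99 ÷ 0.01 = 99.
Require 16ⁿ ≥ 99 ÷ (7/493) = 48807/7.
16³ = 4096 falls short of 48807/7 but 16⁴ = 65536 reaches it, so n = 4.

4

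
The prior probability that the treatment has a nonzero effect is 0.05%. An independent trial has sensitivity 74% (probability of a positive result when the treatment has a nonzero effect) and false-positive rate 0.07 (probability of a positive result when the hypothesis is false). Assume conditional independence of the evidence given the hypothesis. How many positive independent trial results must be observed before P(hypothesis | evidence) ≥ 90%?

Prior odds = 0.0005/0.9995 = 1/1999.
Likelihood ratio of a positive result = 0.74/0.07 = 74/7.
Target odds: 0.9 ÷ 0.1 = 9.
Need (1/1999) × (74/7)ⁿ ≥ 9, i.e. (74/7)ⁿ ≥ 17991.
(74/7)⁴ = 29986576/2401 falls short of 17991 but (74/7)⁵ ≈132029 reaches it, so n = 5.

5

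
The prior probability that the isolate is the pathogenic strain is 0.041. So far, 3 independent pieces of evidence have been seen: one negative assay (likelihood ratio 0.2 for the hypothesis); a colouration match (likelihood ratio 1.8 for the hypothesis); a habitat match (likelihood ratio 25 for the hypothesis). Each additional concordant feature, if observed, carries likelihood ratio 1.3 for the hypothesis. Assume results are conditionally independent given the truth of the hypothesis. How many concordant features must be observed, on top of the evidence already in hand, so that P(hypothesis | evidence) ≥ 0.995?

Prior odds = 0.041/0.959 = 41/959.
Combined Bayes factor of the evidence already in hand = 0.2 × 1.8 × 25 = 9.
Odds after that evidence = (41/959) × 9 = 369/959.
Target odds = 0.995/0.005 = 199.
Need 1.3ⁿ ≥ 199 ÷ (369/959) = 190841/369.
1.3²³ ≈417.539 falls short of 190841/369 but 1.3²⁴ ≈542.801 reaches it, so n = 24.

24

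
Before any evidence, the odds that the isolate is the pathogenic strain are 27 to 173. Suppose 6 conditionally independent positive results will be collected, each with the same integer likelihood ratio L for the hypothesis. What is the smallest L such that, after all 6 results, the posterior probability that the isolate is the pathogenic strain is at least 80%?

2

Prior odds = 27/173.
Target odds = 0.8/0.2 = 4.
Need L⁶ ≥ 4 ÷ (27/173) = 692/27.
1⁶ = 1 < 692/27 ≤ 64 = 2⁶, so L = 2.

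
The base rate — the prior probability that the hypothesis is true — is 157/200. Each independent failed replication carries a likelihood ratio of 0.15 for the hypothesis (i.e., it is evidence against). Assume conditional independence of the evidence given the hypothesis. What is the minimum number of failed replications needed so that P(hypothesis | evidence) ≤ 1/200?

Prior odds = 0.785/0.215 = 157/43.
Likelihood ratio per failed replication = 0.15.
Target odds: 0.005 ÷ 0.995 = 1/199.
Require 0.15ⁿ ≤ 1/199 ÷ (157/43) = 43/31243.
0.15³ = 0.003375 is still above 43/31243 but 0.15⁴ = 81/160000 is at or below it, so n = 4.

4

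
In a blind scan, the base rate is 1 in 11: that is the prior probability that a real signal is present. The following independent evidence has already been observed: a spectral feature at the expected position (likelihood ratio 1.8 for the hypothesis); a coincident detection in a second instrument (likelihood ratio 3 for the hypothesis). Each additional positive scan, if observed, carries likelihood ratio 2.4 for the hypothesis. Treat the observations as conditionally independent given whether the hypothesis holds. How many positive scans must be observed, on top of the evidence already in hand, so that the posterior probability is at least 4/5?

Prior odds = (1/11)/(10/11) = 0.1.
Combined Bayes factor of the evidence already in hand = 1.8 × 3 = 5.4.
Odds after that evidence = 0.1 × 5.4 = 0.54.
Target odds = 0.8/0.2 = 4.
Need 2.4ⁿ ≥ 4 ÷ 0.54 = 200/27.
2.4² = 5.76 falls short of 200/27 but 2.4³ = 13.824 reaches it, so n = 3.

3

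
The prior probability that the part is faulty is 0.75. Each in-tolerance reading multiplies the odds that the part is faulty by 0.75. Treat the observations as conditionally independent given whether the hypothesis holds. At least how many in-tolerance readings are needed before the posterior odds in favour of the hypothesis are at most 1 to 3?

Prior odds = 0.75/0.25 = 3.
Likelihood ratio per in-tolerance reading = 0.75.
Target odds = 1/3.
Require 0.75ⁿ ≤ 1/3 ÷ 3 = 1/9.
0.75⁷ = 2187/16384 is still above 1/9 but 0.75⁸ = 6561/65536 is at or below it, so n = 8.

8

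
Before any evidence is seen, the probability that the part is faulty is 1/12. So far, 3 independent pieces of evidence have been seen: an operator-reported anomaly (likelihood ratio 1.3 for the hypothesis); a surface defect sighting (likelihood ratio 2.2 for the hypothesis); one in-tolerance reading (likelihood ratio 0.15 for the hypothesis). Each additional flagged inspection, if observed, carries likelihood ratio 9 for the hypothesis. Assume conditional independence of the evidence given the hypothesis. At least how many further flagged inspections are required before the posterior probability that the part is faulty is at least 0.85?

3

Prior odds = (1/12)/(11/12) = 1/11.
Combined Bayes factor of the evidence already in hand = 1.3 × 2.2 × 0.15 = 0.429.
Odds after that evidence = (1/11) × 0.429 = 0.039.
Target odds = 0.85/0.15 = 17/3.
Need 9ⁿ ≥ 17/3 ÷ 0.039 = 17000/117.
9² = 81 falls short of 17000/117 but 9³ = 729 reaches it, so n = 3.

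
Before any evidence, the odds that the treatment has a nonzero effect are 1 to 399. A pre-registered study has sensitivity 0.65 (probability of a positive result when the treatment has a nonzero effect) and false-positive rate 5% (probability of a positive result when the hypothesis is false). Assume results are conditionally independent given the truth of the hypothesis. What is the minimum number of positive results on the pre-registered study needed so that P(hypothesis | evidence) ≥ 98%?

4

Prior odds = 1/399.
Likelihood ratio of a positive result = 0.65/0.05 = 13.
Target odds: 0.98 ÷ 0.02 = 49.
Need (1/399) × 13ⁿ ≥ 49, i.e. 13ⁿ ≥ 19551.
13³ = 2197 falls short of 19551 but 13⁴ = 28561 reaches it, so n = 4.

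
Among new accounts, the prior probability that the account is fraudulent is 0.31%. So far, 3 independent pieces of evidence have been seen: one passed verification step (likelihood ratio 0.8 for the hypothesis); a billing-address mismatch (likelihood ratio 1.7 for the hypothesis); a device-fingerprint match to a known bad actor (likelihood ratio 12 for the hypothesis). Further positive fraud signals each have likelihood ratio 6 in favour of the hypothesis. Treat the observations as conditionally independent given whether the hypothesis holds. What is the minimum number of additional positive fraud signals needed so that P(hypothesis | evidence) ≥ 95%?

4

Prior odds = 0.0031/0.9969 = 31/9969.
Combined Bayes factor of the evidence already in hand = 0.8 × 1.7 × 12 = 16.32.
Odds after that evidence = (31/9969) × 16.32 = 4216/83075.
Target odds = 0.95/0.05 = 19.
Need 6ⁿ ≥ 19 ÷ (4216/83075) = 1578425/4216.
6³ = 216 falls short of 1578425/4216 but 6⁴ = 1296 reaches it, so n = 4.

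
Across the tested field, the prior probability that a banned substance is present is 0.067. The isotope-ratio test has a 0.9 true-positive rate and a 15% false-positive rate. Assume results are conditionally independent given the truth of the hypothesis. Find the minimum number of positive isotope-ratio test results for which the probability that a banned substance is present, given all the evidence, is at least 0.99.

5

Prior odds = 0.067/0.933 = 67/933.
Likelihood ratio of a positive result = 0.9/0.15 = 6.
Target odds: 0.99 ÷ 0.01 = 99.
Require 6ⁿ ≥ 99 ÷ (67/933) = 92367/67.
6⁴ = 1296 falls short of 92367/67 but 6⁵ = 7776 reaches it, so n = 5.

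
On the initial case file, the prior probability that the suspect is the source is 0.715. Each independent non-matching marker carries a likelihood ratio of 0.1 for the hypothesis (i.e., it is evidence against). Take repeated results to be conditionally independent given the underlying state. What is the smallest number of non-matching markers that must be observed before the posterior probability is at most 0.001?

4

Prior odds: 0.715 ÷ 0.285 = 143/57.
Likelihood ratio per non-matching marker = 0.1.
Target odds: 0.001 ÷ 0.999 = 1/999.
Require 0.1ⁿ ≤ 1/999 ÷ (143/57) = 19/47619.
0.1³ = 0.001 is still above 19/47619 but 0.1⁴ = 0.0001 is at or below it, so n = 4.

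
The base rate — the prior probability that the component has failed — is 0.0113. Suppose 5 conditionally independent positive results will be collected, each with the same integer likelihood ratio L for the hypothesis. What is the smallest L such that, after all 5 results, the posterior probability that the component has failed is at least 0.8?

4

Prior odds = 0.0113/0.9887 = 113/9887.
Target odds = 0.8/0.2 = 4.
Need L⁵ ≥ 4 ÷ (113/9887) = 39548/113.
3⁵ = 243 < 39548/113 ≤ 1024 = 4⁵, so L = 4.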